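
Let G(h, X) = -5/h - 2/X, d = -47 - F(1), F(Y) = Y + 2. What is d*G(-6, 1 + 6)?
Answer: -575/21 ≈ -27.381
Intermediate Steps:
F(Y) = 2 + Y
d = -50 (d = -47 - (2 + 1) = -47 - 1*3 = -47 - 3 = -50)
d*G(-6, 1 + 6) = -50*(-5/(-6) - 2/(1 + 6)) = -50*(-5*(-⅙) - 2/7) = -50*(⅚ - 2*⅐) = -50*(⅚ - 2/7) = -50*23/42 = -575/21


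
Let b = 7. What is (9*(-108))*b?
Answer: -6804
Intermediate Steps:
(9*(-108))*b = (9*(-108))*7 = -972*7 = -6804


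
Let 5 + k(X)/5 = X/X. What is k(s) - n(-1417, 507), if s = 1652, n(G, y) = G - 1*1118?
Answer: 2515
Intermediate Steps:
n(G, y) = -1118 + G (n(G, y) = G - 1118 = -1118 + G)
k(X) = -20 (k(X) = -25 + 5*(X/X) = -25 + 5*1 = -25 + 5 = -20)
k(s) - n(-1417, 507) = -20 - (-1118 - 1417) = -20 - 1*(-2535) = -20 + 2535 = 2515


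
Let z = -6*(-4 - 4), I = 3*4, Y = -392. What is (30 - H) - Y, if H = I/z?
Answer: 1687/4 ≈ 421.75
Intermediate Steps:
I = 12
z = 48 (z = -6*(-8) = 48)
H = ¼ (H = 12/48 = 12*(1/48) = ¼ ≈ 0.25000)
(30 - H) - Y = (30 - 1*¼) - 1*(-392) = (30 - ¼) + 392 = 119/4 + 392 = 1687/4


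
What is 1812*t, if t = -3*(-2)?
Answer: 10872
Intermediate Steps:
t = 6
1812*t = 1812*6 = 10872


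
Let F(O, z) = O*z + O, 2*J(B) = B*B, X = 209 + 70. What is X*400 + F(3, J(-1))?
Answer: 223209/2 ≈ 1.1160e+5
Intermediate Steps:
X = 279
J(B) = B**2/2 (J(B) = (B*B)/2 = B**2/2)
F(O, z) = O + O*z
X*400 + F(3, J(-1)) = 279*400 + 3*(1 + (1/2)*(-1)**2) = 111600 + 3*(1 + (1/2)*1) = 111600 + 3*(1 + 1/2) = 111600 + 3*(3/2) = 111600 + 9/2 = 223209/2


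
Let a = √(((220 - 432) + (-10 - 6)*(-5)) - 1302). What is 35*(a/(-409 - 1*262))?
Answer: -35*I*√1434/671 ≈ -1.9752*I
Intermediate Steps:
a = I*√1434 (a = √((-212 - 16*(-5)) - 1302) = √((-212 + 80) - 1302) = √(-132 - 1302) = √(-1434) = I*√1434 ≈ 37.868*I)
35*(a/(-409 - 1*262)) = 35*((I*√1434)/(-409 - 1*262)) = 35*((I*√1434)/(-409 - 262)) = 35*((I*√1434)/(-671)) = 35*((I*√1434)*(-1/671)) = 35*(-I*√1434/671) = -35*I*√1434/671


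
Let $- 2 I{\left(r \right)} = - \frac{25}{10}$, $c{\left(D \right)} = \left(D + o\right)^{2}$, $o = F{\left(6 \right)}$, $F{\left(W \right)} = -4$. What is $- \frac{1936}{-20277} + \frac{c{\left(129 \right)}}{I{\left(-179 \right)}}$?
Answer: $\frac{253464436}{20277} \approx 12500.0$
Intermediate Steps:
$o = -4$
$c{\left(D \right)} = \left(-4 + D\right)^{2}$ ($c{\left(D \right)} = \left(D - 4\right)^{2} = \left(-4 + D\right)^{2}$)
$I{\left(r \right)} = \frac{5}{4}$ ($I{\left(r \right)} = - \frac{\left(-25\right) \frac{1}{10}}{2} = \left(- \frac{1}{2}\right) \left(- \frac{5}{2}\right) = \frac{5}{4}$)
$- \frac{1936}{-20277} + \frac{c{\left(129 \right)}}{I{\left(-179 \right)}} = - \frac{1936}{-20277} + \frac{\left(-4 + 129\right)^{2}}{\frac{5}{4}} = \left(-1936\right) \left(- \frac{1}{20277}\right) + 125^{2} \cdot \frac{4}{5} = \frac{1936}{20277} + 15625 \cdot \frac{4}{5} = \frac{1936}{20277} + 12500 = \frac{253464436}{20277}$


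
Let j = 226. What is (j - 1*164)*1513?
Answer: 93806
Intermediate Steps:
(j - 1*164)*1513 = (226 - 1*164)*1513 = (226 - 164)*1513 = 62*1513 = 93806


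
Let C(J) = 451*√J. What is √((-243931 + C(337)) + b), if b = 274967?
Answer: √(31036 + 451*√337) ≈ 198.28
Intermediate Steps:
√((-243931 + C(337)) + b) = √((-243931 + 451*√337) + 274967) = √(31036 + 451*√337)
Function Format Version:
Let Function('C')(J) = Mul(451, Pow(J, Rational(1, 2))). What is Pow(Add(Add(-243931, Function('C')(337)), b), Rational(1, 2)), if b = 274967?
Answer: Pow(Add(31036, Mul(451, Pow(337, Rational(1, 2)))), Rational(1, 2)) ≈ 198.28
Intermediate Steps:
Pow(Add(Add(-243931, Function('C')(337)), b), Rational(1, 2)) = Pow(Add(Add(-243931, Mul(451, Pow(337, Rational(1, 2)))), 274967), Rational(1, 2)) = Pow(Add(31036, Mul(451, Pow(337, Rational(1, 2)))), Rational(1, 2))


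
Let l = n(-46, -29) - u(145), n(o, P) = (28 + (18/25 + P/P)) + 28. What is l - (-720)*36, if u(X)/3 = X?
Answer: 638568/25 ≈ 25543.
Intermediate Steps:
u(X) = 3*X
n(o, P) = 1443/25 (n(o, P) = (28 + (18*(1/25) + 1)) + 28 = (28 + (18/25 + 1)) + 28 = (28 + 43/25) + 28 = 743/25 + 28 = 1443/25)
l = -9432/25 (l = 1443/25 - 3*145 = 1443/25 - 1*435 = 1443/25 - 435 = -9432/25 ≈ -377.28)
l - (-720)*36 = -9432/25 - (-720)*36 = -9432/25 - 1*(-25920) = -9432/25 + 25920 = 638568/25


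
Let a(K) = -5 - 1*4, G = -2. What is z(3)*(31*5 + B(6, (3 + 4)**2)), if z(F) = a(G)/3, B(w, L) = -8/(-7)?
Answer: -3279/7 ≈ -468.43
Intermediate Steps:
a(K) = -9 (a(K) = -5 - 4 = -9)
B(w, L) = 8/7 (B(w, L) = -8*(-1/7) = 8/7)
z(F) = -3 (z(F) = -9/3 = -9*1/3 = -3)
z(3)*(31*5 + B(6, (3 + 4)**2)) = -3*(31*5 + 8/7) = -3*(155 + 8/7) = -3*1093/7 = -3279/7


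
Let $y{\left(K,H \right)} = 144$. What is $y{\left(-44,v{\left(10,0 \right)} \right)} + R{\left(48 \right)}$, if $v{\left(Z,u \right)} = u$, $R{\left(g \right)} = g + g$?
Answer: $240$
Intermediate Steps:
$R{\left(g \right)} = 2 g$
$y{\left(-44,v{\left(10,0 \right)} \right)} + R{\left(48 \right)} = 144 + 2 \cdot 48 = 144 + 96 = 240$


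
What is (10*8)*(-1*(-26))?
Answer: 2080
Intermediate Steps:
(10*8)*(-1*(-26)) = 80*26 = 2080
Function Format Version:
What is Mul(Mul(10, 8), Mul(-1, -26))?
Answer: 2080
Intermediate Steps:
Mul(Mul(10, 8), Mul(-1, -26)) = Mul(80, 26) = 2080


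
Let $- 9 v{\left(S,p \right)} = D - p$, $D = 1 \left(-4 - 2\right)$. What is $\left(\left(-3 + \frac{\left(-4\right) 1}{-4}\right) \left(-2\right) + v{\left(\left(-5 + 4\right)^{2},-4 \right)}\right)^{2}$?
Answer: $\frac{1444}{81} \approx 17.827$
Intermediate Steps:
$D = -6$ ($D = 1 \left(-6\right) = -6$)
$v{\left(S,p \right)} = \frac{2}{3} + \frac{p}{9}$ ($v{\left(S,p \right)} = - \frac{-6 - p}{9} = \frac{2}{3} + \frac{p}{9}$)
$\left(\left(-3 + \frac{\left(-4\right) 1}{-4}\right) \left(-2\right) + v{\left(\left(-5 + 4\right)^{2},-4 \right)}\right)^{2} = \left(\left(-3 + \frac{\left(-4\right) 1}{-4}\right) \left(-2\right) + \left(\frac{2}{3} + \frac{1}{9} \left(-4\right)\right)\right)^{2} = \left(\left(-3 - -1\right) \left(-2\right) + \left(\frac{2}{3} - \frac{4}{9}\right)\right)^{2} = \left(\left(-3 + 1\right) \left(-2\right) + \frac{2}{9}\right)^{2} = \left(\left(-2\right) \left(-2\right) + \frac{2}{9}\right)^{2} = \left(4 + \frac{2}{9}\right)^{2} = \left(\frac{38}{9}\right)^{2} = \frac{1444}{81}$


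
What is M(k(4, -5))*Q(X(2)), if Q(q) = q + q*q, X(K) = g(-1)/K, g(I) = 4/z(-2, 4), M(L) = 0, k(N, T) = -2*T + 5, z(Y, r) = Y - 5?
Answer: 0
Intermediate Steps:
z(Y, r) = -5 + Y
k(N, T) = 5 - 2*T
g(I) = -4/7 (g(I) = 4/(-5 - 2) = 4/(-7) = 4*(-1/7) = -4/7)
X(K) = -4/(7*K)
Q(q) = q + q**2
M(k(4, -5))*Q(X(2)) = 0*((-4/7/2)*(1 - 4/7/2)) = 0*((-4/7*1/2)*(1 - 4/7*1/2)) = 0*(-2*(1 - 2/7)/7) = 0*(-2/7*5/7) = 0*(-10/49) = 0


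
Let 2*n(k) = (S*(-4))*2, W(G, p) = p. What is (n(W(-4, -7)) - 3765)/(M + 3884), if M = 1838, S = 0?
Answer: -3765/5722 ≈ -0.65799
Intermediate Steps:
n(k) = 0 (n(k) = ((0*(-4))*2)/2 = (0*2)/2 = (1/2)*0 = 0)
(n(W(-4, -7)) - 3765)/(M + 3884) = (0 - 3765)/(1838 + 3884) = -3765/5722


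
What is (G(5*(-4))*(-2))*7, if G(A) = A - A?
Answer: 0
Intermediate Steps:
G(A) = 0
(G(5*(-4))*(-2))*7 = (0*(-2))*7 = 0*7 = 0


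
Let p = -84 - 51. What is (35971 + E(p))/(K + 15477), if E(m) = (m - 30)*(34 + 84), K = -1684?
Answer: 16501/13793 ≈ 1.1963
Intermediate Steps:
p = -135
E(m) = -3540 + 118*m (E(m) = (-30 + m)*118 = -3540 + 118*m)
(35971 + E(p))/(K + 15477) = (35971 + (-3540 + 118*(-135)))/(-1684 + 15477) = (35971 + (-3540 - 15930))/13793 = (35971 - 19470)*(1/13793) = 16501*(1/13793) = 16501/13793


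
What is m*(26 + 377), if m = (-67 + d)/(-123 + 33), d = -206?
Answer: 36673/30 ≈ 1222.4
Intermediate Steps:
m = 91/30 (m = (-67 - 206)/(-123 + 33) = -273/(-90) = -273*(-1/90) = 91/30 ≈ 3.0333)
m*(26 + 377) = 91*(26 + 377)/30 = (91/30)*403 = 36673/30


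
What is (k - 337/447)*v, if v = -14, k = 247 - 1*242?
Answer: -26572/447 ≈ -59.445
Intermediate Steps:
k = 5 (k = 247 - 242 = 5)
(k - 337/447)*v = (5 - 337/447)*(-14) = (1898/447)*(-14) = -26572/447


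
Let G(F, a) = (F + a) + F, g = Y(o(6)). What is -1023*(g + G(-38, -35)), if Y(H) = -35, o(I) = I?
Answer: 149358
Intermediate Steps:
g = -35
G(F, a) = a + 2*F
-1023*(g + G(-38, -35)) = -1023*(-35 + (-35 + 2*(-38))) = -1023*(-35 + (-35 - 76)) = -1023*(-35 - 111) = -1023*(-146) = 149358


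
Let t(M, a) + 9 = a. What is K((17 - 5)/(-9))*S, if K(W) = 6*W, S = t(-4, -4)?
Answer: 104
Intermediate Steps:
t(M, a) = -9 + a
S = -13 (S = -9 - 4 = -13)
K((17 - 5)/(-9))*S = (6*((17 - 5)/(-9)))*(-13) = (6*(12*(-⅑)))*(-13) = (6*(-4/3))*(-13) = -8*(-13) = 104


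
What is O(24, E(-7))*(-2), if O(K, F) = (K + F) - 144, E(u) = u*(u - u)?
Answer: 240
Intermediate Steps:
E(u) = 0 (E(u) = u*0 = 0)
O(K, F) = -144 + F + K (O(K, F) = (F + K) - 144 = -144 + F + K)
O(24, E(-7))*(-2) = (-144 + 0 + 24)*(-2) = -120*(-2) = 240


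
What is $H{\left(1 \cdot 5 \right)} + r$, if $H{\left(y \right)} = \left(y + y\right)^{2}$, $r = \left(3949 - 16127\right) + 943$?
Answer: $-11135$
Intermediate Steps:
$r = -11235$ ($r = -12178 + 943 = -11235$)
$H{\left(y \right)} = 4 y^{2}$ ($H{\left(y \right)} = \left(2 y\right)^{2} = 4 y^{2}$)
$H{\left(1 \cdot 5 \right)} + r = 4 \left(1 \cdot 5\right)^{2} - 11235 = 4 \cdot 5^{2} - 11235 = 4 \cdot 25 - 11235 = 100 - 11235 = -11135$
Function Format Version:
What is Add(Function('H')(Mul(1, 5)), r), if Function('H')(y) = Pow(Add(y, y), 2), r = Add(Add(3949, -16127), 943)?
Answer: -11135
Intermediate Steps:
r = -11235 (r = Add(-12178, 943) = -11235)
Function('H')(y) = Mul(4, Pow(y, 2)) (Function('H')(y) = Pow(Mul(2, y), 2) = Mul(4, Pow(y, 2)))
Add(Function('H')(Mul(1, 5)), r) = Add(Mul(4, Pow(Mul(1, 5), 2)), -11235) = Add(Mul(4, Pow(5, 2)), -11235) = Add(Mul(4, 25), -11235) = Add(100, -11235) = -11135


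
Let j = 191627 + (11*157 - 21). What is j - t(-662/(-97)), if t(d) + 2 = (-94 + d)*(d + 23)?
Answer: 1843552223/9409 ≈ 1.9594e+5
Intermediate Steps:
t(d) = -2 + (-94 + d)*(23 + d) (t(d) = -2 + (-94 + d)*(d + 23) = -2 + (-94 + d)*(23 + d))
j = 193333 (j = 191627 + (1727 - 21) = 191627 + 1706 = 193333)
j - t(-662/(-97)) = 193333 - (-2164 + (-662/(-97))**2 - (-47002)/(-97)) = 193333 - (-2164 + (-662*(-1/97))**2 - (-47002)*(-1)/97) = 193333 - (-2164 + (662/97)**2 - 71*662/97) = 193333 - (-2164 + 438244/9409 - 47002/97) = 193333 - 1*(-24482026/9409) = 193333 + 24482026/9409 = 1843552223/9409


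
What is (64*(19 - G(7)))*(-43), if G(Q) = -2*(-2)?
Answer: -41280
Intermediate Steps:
G(Q) = 4
(64*(19 - G(7)))*(-43) = (64*(19 - 1*4))*(-43) = (64*(19 - 4))*(-43) = (64*15)*(-43) = 960*(-43) = -41280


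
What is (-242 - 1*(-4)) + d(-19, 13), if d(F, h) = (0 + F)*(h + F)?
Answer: -124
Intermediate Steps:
d(F, h) = F*(F + h)
(-242 - 1*(-4)) + d(-19, 13) = (-242 - 1*(-4)) - 19*(-19 + 13) = (-242 + 4) - 19*(-6) = -238 + 114 = -124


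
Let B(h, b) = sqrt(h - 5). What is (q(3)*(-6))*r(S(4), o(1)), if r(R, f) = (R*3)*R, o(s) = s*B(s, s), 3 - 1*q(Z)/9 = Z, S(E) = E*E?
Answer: 0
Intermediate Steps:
S(E) = E**2
q(Z) = 27 - 9*Z
B(h, b) = sqrt(-5 + h)
o(s) = s*sqrt(-5 + s)
r(R, f) = 3*R**2 (r(R, f) = (3*R)*R = 3*R**2)
(q(3)*(-6))*r(S(4), o(1)) = ((27 - 9*3)*(-6))*(3*(4**2)**2) = ((27 - 27)*(-6))*(3*16**2) = (0*(-6))*(3*256) = 0*768 = 0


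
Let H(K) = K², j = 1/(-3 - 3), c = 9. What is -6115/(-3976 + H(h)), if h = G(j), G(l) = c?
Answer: 1223/779 ≈ 1.5700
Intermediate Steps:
j = -⅙ (j = 1/(-6) = -⅙ ≈ -0.16667)
G(l) = 9
h = 9
-6115/(-3976 + H(h)) = -6115/(-3976 + 9²) = -6115/(-3976 + 81) = -6115/(-3895) = -6115*(-1/3895) = 1223/779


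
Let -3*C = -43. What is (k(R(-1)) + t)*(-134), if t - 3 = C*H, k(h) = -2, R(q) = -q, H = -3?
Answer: 5628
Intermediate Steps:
C = 43/3 (C = -⅓*(-43) = 43/3 ≈ 14.333)
t = -40 (t = 3 + (43/3)*(-3) = 3 - 43 = -40)
(k(R(-1)) + t)*(-134) = (-2 - 40)*(-134) = -42*(-134) = 5628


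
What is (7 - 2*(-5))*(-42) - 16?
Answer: -730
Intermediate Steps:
(7 - 2*(-5))*(-42) - 16 = (7 + 10)*(-42) - 16 = 17*(-42) - 16 = -714 - 16 = -730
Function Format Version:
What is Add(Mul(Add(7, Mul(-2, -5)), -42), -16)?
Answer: -730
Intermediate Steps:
Add(Mul(Add(7, Mul(-2, -5)), -42), -16) = Add(Mul(Add(7, 10), -42), -16) = Add(Mul(17, -42), -16) = Add(-714, -16) = -730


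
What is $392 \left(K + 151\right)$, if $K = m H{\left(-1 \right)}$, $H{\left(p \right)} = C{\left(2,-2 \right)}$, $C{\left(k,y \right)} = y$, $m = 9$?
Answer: $52136$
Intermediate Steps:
$H{\left(p \right)} = -2$
$K = -18$ ($K = 9 \left(-2\right) = -18$)
$392 \left(K + 151\right) = 392 \left(-18 + 151\right) = 392 \cdot 133 = 52136$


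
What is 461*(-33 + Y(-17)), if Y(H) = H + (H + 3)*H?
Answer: 86668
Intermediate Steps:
Y(H) = H + H*(3 + H) (Y(H) = H + (3 + H)*H = H + H*(3 + H))
461*(-33 + Y(-17)) = 461*(-33 - 17*(4 - 17)) = 461*(-33 - 17*(-13)) = 461*(-33 + 221) = 461*188 = 86668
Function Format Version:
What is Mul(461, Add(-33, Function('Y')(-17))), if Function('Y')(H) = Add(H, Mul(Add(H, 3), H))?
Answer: 86668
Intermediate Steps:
Function('Y')(H) = Add(H, Mul(H, Add(3, H))) (Function('Y')(H) = Add(H, Mul(Add(3, H), H)) = Add(H, Mul(H, Add(3, H))))
Mul(461, Add(-33, Function('Y')(-17))) = Mul(461, Add(-33, Mul(-17, Add(4, -17)))) = Mul(461, Add(-33, Mul(-17, -13))) = Mul(461, Add(-33, 221)) = Mul(461, 188) = 86668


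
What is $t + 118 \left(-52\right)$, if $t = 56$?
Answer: $-6080$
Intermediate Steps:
$t + 118 \left(-52\right) = 56 + 118 \left(-52\right) = 56 - 6136 = -6080$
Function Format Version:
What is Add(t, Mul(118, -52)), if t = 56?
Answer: -6080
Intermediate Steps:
Add(t, Mul(118, -52)) = Add(56, Mul(118, -52)) = Add(56, -6136) = -6080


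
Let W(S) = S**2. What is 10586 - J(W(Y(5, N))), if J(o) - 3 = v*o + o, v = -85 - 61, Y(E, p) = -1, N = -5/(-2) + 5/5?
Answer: 10728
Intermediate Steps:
N = 7/2 (N = -5*(-1/2) + 5*(1/5) = 5/2 + 1 = 7/2 ≈ 3.5000)
v = -146
J(o) = 3 - 145*o (J(o) = 3 + (-146*o + o) = 3 - 145*o)
10586 - J(W(Y(5, N))) = 10586 - (3 - 145*(-1)**2) = 10586 - (3 - 145*1) = 10586 - (3 - 145) = 10586 - 1*(-142) = 10586 + 142 = 10728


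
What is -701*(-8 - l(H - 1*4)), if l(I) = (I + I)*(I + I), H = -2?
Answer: 106552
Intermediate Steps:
l(I) = 4*I² (l(I) = (2*I)*(2*I) = 4*I²)
-701*(-8 - l(H - 1*4)) = -701*(-8 - 4*(-2 - 1*4)²) = -701*(-8 - 4*(-2 - 4)²) = -701*(-8 - 4*(-6)²) = -701*(-8 - 4*36) = -701*(-8 - 1*144) = -701*(-8 - 144) = -701*(-152) = 106552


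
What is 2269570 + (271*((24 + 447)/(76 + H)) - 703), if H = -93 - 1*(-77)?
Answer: 45419887/20 ≈ 2.2710e+6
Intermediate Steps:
H = -16 (H = -93 + 77 = -16)
2269570 + (271*((24 + 447)/(76 + H)) - 703) = 2269570 + (271*((24 + 447)/(76 - 16)) - 703) = 2269570 + (271*(471/60) - 703) = 2269570 + (271*(471*(1/60)) - 703) = 2269570 + (271*(157/20) - 703) = 2269570 + (42547/20 - 703) = 2269570 + 28487/20 = 45419887/20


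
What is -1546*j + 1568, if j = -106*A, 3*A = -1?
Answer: -159172/3 ≈ -53057.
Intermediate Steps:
A = -1/3 (A = (1/3)*(-1) = -1/3 ≈ -0.33333)
j = 106/3 (j = -106*(-1/3) = 106/3 ≈ 35.333)
-1546*j + 1568 = -1546*106/3 + 1568 = -163876/3 + 1568 = -159172/3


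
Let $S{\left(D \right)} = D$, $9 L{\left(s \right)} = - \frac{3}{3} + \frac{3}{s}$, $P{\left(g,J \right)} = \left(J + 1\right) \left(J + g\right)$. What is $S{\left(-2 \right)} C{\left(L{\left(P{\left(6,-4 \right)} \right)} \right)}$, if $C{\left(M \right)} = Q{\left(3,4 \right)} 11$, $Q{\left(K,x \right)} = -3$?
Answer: $66$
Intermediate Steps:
$P{\left(g,J \right)} = \left(1 + J\right) \left(J + g\right)$
$L{\left(s \right)} = - \frac{1}{9} + \frac{1}{3 s}$ ($L{\left(s \right)} = \frac{- \frac{3}{3} + \frac{3}{s}}{9} = \frac{\left(-3\right) \frac{1}{3} + \frac{3}{s}}{9} = \frac{-1 + \frac{3}{s}}{9} = - \frac{1}{9} + \frac{1}{3 s}$)
$C{\left(M \right)} = -33$ ($C{\left(M \right)} = \left(-3\right) 11 = -33$)
$S{\left(-2 \right)} C{\left(L{\left(P{\left(6,-4 \right)} \right)} \right)} = \left(-2\right) \left(-33\right) = 66$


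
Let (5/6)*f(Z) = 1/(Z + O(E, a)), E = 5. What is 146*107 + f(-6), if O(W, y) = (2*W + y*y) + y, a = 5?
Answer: 1327873/85 ≈ 15622.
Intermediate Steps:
O(W, y) = y + y² + 2*W (O(W, y) = (2*W + y²) + y = (y² + 2*W) + y = y + y² + 2*W)
f(Z) = 6/(5*(40 + Z)) (f(Z) = 6/(5*(Z + (5 + 5² + 2*5))) = 6/(5*(Z + (5 + 25 + 10))) = 6/(5*(Z + 40)) = 6/(5*(40 + Z)))
146*107 + f(-6) = 146*107 + 6/(5*(40 - 6)) = 15622 + (6/5)/34 = 15622 + (6/5)*(1/34) = 15622 + 3/85 = 1327873/85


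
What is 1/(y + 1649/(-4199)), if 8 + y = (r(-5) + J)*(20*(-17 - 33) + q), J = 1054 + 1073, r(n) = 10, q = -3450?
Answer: -247/2348885623 ≈ -1.0516e-7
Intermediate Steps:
J = 2127
y = -9509658 (y = -8 + (10 + 2127)*(20*(-17 - 33) - 3450) = -8 + 2137*(20*(-50) - 3450) = -8 + 2137*(-1000 - 3450) = -8 + 2137*(-4450) = -8 - 9509650 = -9509658)
1/(y + 1649/(-4199)) = 1/(-9509658 + 1649/(-4199)) = 1/(-9509658 + 1649*(-1/4199)) = 1/(-9509658 - 97/247) = 1/(-2348885623/247) = -247/2348885623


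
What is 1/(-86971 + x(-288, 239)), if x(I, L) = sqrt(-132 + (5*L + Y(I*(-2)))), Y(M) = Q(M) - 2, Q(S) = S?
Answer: -86971/7563953204 - sqrt(1637)/7563953204 ≈ -1.1503e-5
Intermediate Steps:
Y(M) = -2 + M (Y(M) = M - 2 = -2 + M)
x(I, L) = sqrt(-134 - 2*I + 5*L) (x(I, L) = sqrt(-132 + (5*L + (-2 + I*(-2)))) = sqrt(-132 + (5*L + (-2 - 2*I))) = sqrt(-132 + (-2 - 2*I + 5*L)) = sqrt(-134 - 2*I + 5*L))
1/(-86971 + x(-288, 239)) = 1/(-86971 + sqrt(-134 - 2*(-288) + 5*239)) = 1/(-86971 + sqrt(-134 + 576 + 1195)) = 1/(-86971 + sqrt(1637))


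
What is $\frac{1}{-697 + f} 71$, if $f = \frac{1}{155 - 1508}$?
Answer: $- \frac{96063}{943042} \approx -0.10187$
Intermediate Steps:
$f = - \frac{1}{1353}$ ($f = \frac{1}{-1353} = - \frac{1}{1353} \approx -0.0007391$)
$\frac{1}{-697 + f} 71 = \frac{1}{-697 - \frac{1}{1353}} \cdot 71 = \frac{1}{- \frac{943042}{1353}} \cdot 71 = \left(- \frac{1353}{943042}\right) 71 = - \frac{96063}{943042}$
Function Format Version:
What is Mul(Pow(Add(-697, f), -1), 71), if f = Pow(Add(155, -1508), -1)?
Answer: Rational(-96063, 943042) ≈ -0.10187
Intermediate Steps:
f = Rational(-1, 1353) (f = Pow(-1353, -1) = Rational(-1, 1353) ≈ -0.00073910)
Mul(Pow(Add(-697, f), -1), 71) = Mul(Pow(Add(-697, Rational(-1, 1353)), -1), 71) = Mul(Pow(Rational(-943042, 1353), -1), 71) = Mul(Rational(-1353, 943042), 71) = Rational(-96063, 943042)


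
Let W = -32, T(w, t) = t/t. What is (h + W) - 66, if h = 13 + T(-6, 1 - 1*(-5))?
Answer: -84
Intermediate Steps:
T(w, t) = 1
h = 14 (h = 13 + 1 = 14)
(h + W) - 66 = (14 - 32) - 66 = -18 - 66 = -84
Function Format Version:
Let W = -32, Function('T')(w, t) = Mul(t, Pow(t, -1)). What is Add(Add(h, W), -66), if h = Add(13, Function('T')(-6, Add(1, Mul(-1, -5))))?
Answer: -84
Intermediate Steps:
Function('T')(w, t) = 1
h = 14 (h = Add(13, 1) = 14)
Add(Add(h, W), -66) = Add(Add(14, -32), -66) = Add(-18, -66) = -84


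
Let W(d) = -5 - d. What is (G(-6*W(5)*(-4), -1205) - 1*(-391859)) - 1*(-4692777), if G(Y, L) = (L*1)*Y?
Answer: 5373836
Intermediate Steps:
G(Y, L) = L*Y
(G(-6*W(5)*(-4), -1205) - 1*(-391859)) - 1*(-4692777) = (-1205*(-6*(-5 - 1*5))*(-4) - 1*(-391859)) - 1*(-4692777) = (-1205*(-6*(-5 - 5))*(-4) + 391859) + 4692777 = (-1205*(-6*(-10))*(-4) + 391859) + 4692777 = (-72300*(-4) + 391859) + 4692777 = (-1205*(-240) + 391859) + 4692777 = (289200 + 391859) + 4692777 = 681059 + 4692777 = 5373836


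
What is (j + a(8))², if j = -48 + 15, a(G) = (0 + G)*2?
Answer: 289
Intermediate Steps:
a(G) = 2*G (a(G) = G*2 = 2*G)
j = -33
(j + a(8))² = (-33 + 2*8)² = (-33 + 16)² = (-17)² = 289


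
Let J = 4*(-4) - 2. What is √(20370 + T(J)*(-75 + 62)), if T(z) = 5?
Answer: √20305 ≈ 142.50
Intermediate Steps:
J = -18 (J = -16 - 2 = -18)
√(20370 + T(J)*(-75 + 62)) = √(20370 + 5*(-75 + 62)) = √(20370 + 5*(-13)) = √(20370 - 65) = √20305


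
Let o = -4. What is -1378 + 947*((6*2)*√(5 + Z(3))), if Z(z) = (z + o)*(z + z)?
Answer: -1378 + 11364*I ≈ -1378.0 + 11364.0*I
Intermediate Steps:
Z(z) = 2*z*(-4 + z) (Z(z) = (z - 4)*(z + z) = (-4 + z)*(2*z) = 2*z*(-4 + z))
-1378 + 947*((6*2)*√(5 + Z(3))) = -1378 + 947*((6*2)*√(5 + 2*3*(-4 + 3))) = -1378 + 947*(12*√(5 + 2*3*(-1))) = -1378 + 947*(12*√(5 - 6)) = -1378 + 947*(12*√(-1)) = -1378 + 947*(12*I) = -1378 + 11364*I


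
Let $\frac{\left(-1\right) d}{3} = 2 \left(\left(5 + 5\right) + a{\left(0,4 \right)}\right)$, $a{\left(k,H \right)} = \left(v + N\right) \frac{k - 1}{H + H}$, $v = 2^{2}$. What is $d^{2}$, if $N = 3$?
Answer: $\frac{47961}{16} \approx 2997.6$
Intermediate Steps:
$v = 4$
$a{\left(k,H \right)} = \frac{7 \left(-1 + k\right)}{2 H}$ ($a{\left(k,H \right)} = \left(4 + 3\right) \frac{k - 1}{H + H} = 7 \frac{-1 + k}{2 H} = \frac{7 \left(-1 + k\right)}{2 H}$)
$d = - \frac{219}{4}$ ($d = - 3 \cdot 2 \left(\left(5 + 5\right) + \frac{7 \left(-1 + 0\right)}{2 \cdot 4}\right) = - 3 \cdot 2 \left(10 + \frac{7}{2} \cdot \frac{1}{4} \left(-1\right)\right) = - 3 \cdot 2 \left(10 - \frac{7}{8}\right) = - 3 \cdot 2 \cdot \frac{73}{8} = \left(-3\right) \frac{73}{4} = - \frac{219}{4} \approx -54.75$)
$d^{2} = \left(- \frac{219}{4}\right)^{2} = \frac{47961}{16}$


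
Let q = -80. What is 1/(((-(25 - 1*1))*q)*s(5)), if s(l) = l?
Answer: 1/9600 ≈ 0.00010417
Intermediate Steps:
1/(((-(25 - 1*1))*q)*s(5)) = 1/((-(25 - 1*1)*(-80))*5) = 1/((-(25 - 1)*(-80))*5) = 1/((-1*24*(-80))*5) = 1/(-24*(-80)*5) = 1/(1920*5) = 1/9600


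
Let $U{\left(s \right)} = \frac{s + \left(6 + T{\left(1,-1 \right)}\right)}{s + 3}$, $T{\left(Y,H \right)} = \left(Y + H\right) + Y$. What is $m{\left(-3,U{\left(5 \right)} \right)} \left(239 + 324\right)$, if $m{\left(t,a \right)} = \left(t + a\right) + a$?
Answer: $0$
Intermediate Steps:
$T{\left(Y,H \right)} = H + 2 Y$ ($T{\left(Y,H \right)} = \left(H + Y\right) + Y = H + 2 Y$)
$U{\left(s \right)} = \frac{7 + s}{3 + s}$ ($U{\left(s \right)} = \frac{s + \left(6 + \left(-1 + 2 \cdot 1\right)\right)}{s + 3} = \frac{s + \left(6 + \left(-1 + 2\right)\right)}{3 + s} = \frac{s + \left(6 + 1\right)}{3 + s} = \frac{s + 7}{3 + s} = \frac{7 + s}{3 + s}$)
$m{\left(t,a \right)} = t + 2 a$ ($m{\left(t,a \right)} = \left(a + t\right) + a = t + 2 a$)
$m{\left(-3,U{\left(5 \right)} \right)} \left(239 + 324\right) = \left(-3 + 2 \frac{7 + 5}{3 + 5}\right) \left(239 + 324\right) = \left(-3 + 2 \cdot \frac{1}{8} \cdot 12\right) 563 = \left(-3 + 2 \cdot \frac{3}{2}\right) 563 = \left(-3 + 3\right) 563 = 0 \cdot 563 = 0$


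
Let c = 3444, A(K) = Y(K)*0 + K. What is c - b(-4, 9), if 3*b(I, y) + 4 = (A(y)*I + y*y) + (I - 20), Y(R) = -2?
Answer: 10315/3 ≈ 3438.3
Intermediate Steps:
A(K) = K (A(K) = -2*0 + K = 0 + K = K)
b(I, y) = -8 + I/3 + y²/3 + I*y/3 (b(I, y) = -4/3 + ((y*I + y*y) + (I - 20))/3 = -4/3 + ((I*y + y²) + (-20 + I))/3 = -4/3 + ((y² + I*y) + (-20 + I))/3 = -4/3 + (-20 + I + y² + I*y)/3 = -4/3 + (-20/3 + I/3 + y²/3 + I*y/3) = -8 + I/3 + y²/3 + I*y/3)
c - b(-4, 9) = 3444 - (-8 + (⅓)*(-4) + (⅓)*9² + (⅓)*(-4)*9) = 3444 - (-8 - 4/3 + (⅓)*81 - 12) = 3444 - (-8 - 4/3 + 27 - 12) = 3444 - 1*17/3 = 3444 - 17/3 = 10315/3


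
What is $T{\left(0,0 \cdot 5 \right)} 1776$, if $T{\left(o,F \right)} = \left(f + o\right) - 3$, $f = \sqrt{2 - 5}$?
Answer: $-5328 + 1776 i \sqrt{3} \approx -5328.0 + 3076.1 i$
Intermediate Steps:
$f = i \sqrt{3}$ ($f = \sqrt{-3} = i \sqrt{3} \approx 1.732 i$)
$T{\left(o,F \right)} = -3 + o + i \sqrt{3}$ ($T{\left(o,F \right)} = \left(i \sqrt{3} + o\right) - 3 = \left(o + i \sqrt{3}\right) - 3 = -3 + o + i \sqrt{3}$)
$T{\left(0,0 \cdot 5 \right)} 1776 = \left(-3 + 0 + i \sqrt{3}\right) 1776 = \left(-3 + i \sqrt{3}\right) 1776 = -5328 + 1776 i \sqrt{3}$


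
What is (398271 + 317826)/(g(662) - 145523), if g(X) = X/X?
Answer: -24693/5018 ≈ -4.9209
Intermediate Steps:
g(X) = 1
(398271 + 317826)/(g(662) - 145523) = (398271 + 317826)/(1 - 145523) = 716097/(-145522) = 716097*(-1/145522) = -24693/5018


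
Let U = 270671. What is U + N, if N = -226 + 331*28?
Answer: 279713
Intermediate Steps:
N = 9042 (N = -226 + 9268 = 9042)
U + N = 270671 + 9042 = 279713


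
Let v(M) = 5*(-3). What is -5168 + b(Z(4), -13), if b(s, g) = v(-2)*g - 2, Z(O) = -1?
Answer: -4975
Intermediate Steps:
v(M) = -15
b(s, g) = -2 - 15*g (b(s, g) = -15*g - 2 = -2 - 15*g)
-5168 + b(Z(4), -13) = -5168 + (-2 - 15*(-13)) = -5168 + (-2 + 195) = -5168 + 193 = -4975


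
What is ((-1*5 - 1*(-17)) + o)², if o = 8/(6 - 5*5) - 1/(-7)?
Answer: 2430481/17689 ≈ 137.40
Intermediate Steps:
o = -37/133 (o = 8/(6 - 25) - 1*(-⅐) = 8/(-19) + ⅐ = 8*(-1/19) + ⅐ = -8/19 + ⅐ = -37/133 ≈ -0.27820)
((-1*5 - 1*(-17)) + o)² = ((-1*5 - 1*(-17)) - 37/133)² = ((-5 + 17) - 37/133)² = (12 - 37/133)² = (1559/133)² = 2430481/17689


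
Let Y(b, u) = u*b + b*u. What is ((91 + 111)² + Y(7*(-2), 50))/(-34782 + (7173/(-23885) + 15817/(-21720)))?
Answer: -4088418761760/3608963213401 ≈ -1.1329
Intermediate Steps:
Y(b, u) = 2*b*u (Y(b, u) = b*u + b*u = 2*b*u)
((91 + 111)² + Y(7*(-2), 50))/(-34782 + (7173/(-23885) + 15817/(-21720))) = ((91 + 111)² + 2*(7*(-2))*50)/(-34782 + (7173/(-23885) + 15817/(-21720))) = (202² + 2*(-14)*50)/(-34782 + (7173*(-1/23885) + 15817*(-1/21720))) = (40804 - 1400)/(-34782 + (-7173/23885 - 15817/21720)) = 39404/(-34782 - 106717321/103756440) = 39404/(-3608963213401/103756440) = 39404*(-103756440/3608963213401) = -4088418761760/3608963213401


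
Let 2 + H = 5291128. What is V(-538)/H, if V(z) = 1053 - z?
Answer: 1591/5291126 ≈ 0.00030069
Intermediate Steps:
H = 5291126 (H = -2 + 5291128 = 5291126)
V(-538)/H = (1053 - 1*(-538))/5291126 = (1053 + 538)*(1/5291126) = 1591*(1/5291126) = 1591/5291126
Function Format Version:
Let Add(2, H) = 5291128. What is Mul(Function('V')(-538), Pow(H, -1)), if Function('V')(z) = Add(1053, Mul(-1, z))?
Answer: Rational(1591, 5291126) ≈ 0.00030069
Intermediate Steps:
H = 5291126 (H = Add(-2, 5291128) = 5291126)
Mul(Function('V')(-538), Pow(H, -1)) = Mul(Add(1053, Mul(-1, -538)), Pow(5291126, -1)) = Mul(Add(1053, 538), Rational(1, 5291126)) = Mul(1591, Rational(1, 5291126)) = Rational(1591, 5291126)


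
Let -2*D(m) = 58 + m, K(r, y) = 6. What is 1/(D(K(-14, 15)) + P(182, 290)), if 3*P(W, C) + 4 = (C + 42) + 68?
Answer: 1/100 ≈ 0.010000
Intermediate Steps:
D(m) = -29 - m/2 (D(m) = -(58 + m)/2 = -29 - m/2)
P(W, C) = 106/3 + C/3 (P(W, C) = -4/3 + ((C + 42) + 68)/3 = -4/3 + ((42 + C) + 68)/3 = -4/3 + (110 + C)/3 = -4/3 + (110/3 + C/3) = 106/3 + C/3)
1/(D(K(-14, 15)) + P(182, 290)) = 1/((-29 - 1/2*6) + (106/3 + (1/3)*290)) = 1/((-29 - 3) + (106/3 + 290/3)) = 1/(-32 + 132) = 1/100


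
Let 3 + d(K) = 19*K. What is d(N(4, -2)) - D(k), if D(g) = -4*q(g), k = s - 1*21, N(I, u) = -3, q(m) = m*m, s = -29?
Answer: 9940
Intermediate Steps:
q(m) = m**2
k = -50 (k = -29 - 1*21 = -29 - 21 = -50)
d(K) = -3 + 19*K
D(g) = -4*g**2
d(N(4, -2)) - D(k) = (-3 + 19*(-3)) - (-4)*(-50)**2 = (-3 - 57) - (-4)*2500 = -60 - 1*(-10000) = -60 + 10000 = 9940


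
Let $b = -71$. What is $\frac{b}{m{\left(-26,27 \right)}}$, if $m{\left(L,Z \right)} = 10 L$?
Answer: $\frac{71}{260} \approx 0.27308$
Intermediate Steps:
$\frac{b}{m{\left(-26,27 \right)}} = - \frac{71}{10 \left(-26\right)} = - \frac{71}{-260} = \left(-71\right) \left(- \frac{1}{260}\right) = \frac{71}{260}$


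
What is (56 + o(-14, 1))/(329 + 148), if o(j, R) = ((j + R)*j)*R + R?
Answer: 239/477 ≈ 0.50105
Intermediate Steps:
o(j, R) = R + R*j*(R + j) (o(j, R) = ((R + j)*j)*R + R = (j*(R + j))*R + R = R*j*(R + j) + R = R + R*j*(R + j))
(56 + o(-14, 1))/(329 + 148) = (56 + 1*(1 + (-14)**2 + 1*(-14)))/(329 + 148) = (56 + 1*(1 + 196 - 14))/477 = (56 + 1*183)*(1/477) = (56 + 183)*(1/477) = 239*(1/477) = 239/477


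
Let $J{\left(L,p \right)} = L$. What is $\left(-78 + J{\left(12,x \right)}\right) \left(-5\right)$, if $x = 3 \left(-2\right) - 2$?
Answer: $330$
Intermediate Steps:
$x = -8$ ($x = -6 - 2 = -8$)
$\left(-78 + J{\left(12,x \right)}\right) \left(-5\right) = \left(-78 + 12\right) \left(-5\right) = \left(-66\right) \left(-5\right) = 330$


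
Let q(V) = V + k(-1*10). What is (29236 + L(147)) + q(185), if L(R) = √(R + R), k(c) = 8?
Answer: 29429 + 7*√6 ≈ 29446.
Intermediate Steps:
q(V) = 8 + V (q(V) = V + 8 = 8 + V)
L(R) = √2*√R (L(R) = √(2*R) = √2*√R)
(29236 + L(147)) + q(185) = (29236 + √2*√147) + (8 + 185) = (29236 + √2*(7*√3)) + 193 = (29236 + 7*√6) + 193 = 29429 + 7*√6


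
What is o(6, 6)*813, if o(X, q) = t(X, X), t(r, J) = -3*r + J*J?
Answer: 14634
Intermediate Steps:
t(r, J) = J**2 - 3*r (t(r, J) = -3*r + J**2 = J**2 - 3*r)
o(X, q) = X**2 - 3*X
o(6, 6)*813 = (6*(-3 + 6))*813 = (6*3)*813 = 18*813 = 14634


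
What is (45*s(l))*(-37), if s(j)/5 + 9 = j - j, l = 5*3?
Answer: 74925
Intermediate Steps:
l = 15
s(j) = -45 (s(j) = -45 + 5*(j - j) = -45 + 5*0 = -45 + 0 = -45)
(45*s(l))*(-37) = (45*(-45))*(-37) = -2025*(-37) = 74925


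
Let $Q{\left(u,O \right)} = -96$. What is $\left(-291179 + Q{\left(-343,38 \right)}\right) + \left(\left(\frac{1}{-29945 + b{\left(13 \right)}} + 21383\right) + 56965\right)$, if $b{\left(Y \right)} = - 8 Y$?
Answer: $- \frac{6398243424}{30049} \approx -2.1293 \cdot 10^{5}$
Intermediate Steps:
$\left(-291179 + Q{\left(-343,38 \right)}\right) + \left(\left(\frac{1}{-29945 + b{\left(13 \right)}} + 21383\right) + 56965\right) = \left(-291179 - 96\right) + \left(\left(\frac{1}{-29945 - 104} + 21383\right) + 56965\right) = -291275 + \left(\left(\frac{1}{-29945 - 104} + 21383\right) + 56965\right) = -291275 + \left(\left(\frac{1}{-30049} + 21383\right) + 56965\right) = -291275 + \left(\left(- \frac{1}{30049} + 21383\right) + 56965\right) = -291275 + \left(\frac{642537766}{30049} + 56965\right) = -291275 + \frac{2354279051}{30049} = - \frac{6398243424}{30049}$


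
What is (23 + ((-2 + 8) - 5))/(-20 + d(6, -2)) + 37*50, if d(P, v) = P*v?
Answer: 7397/4 ≈ 1849.3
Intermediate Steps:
(23 + ((-2 + 8) - 5))/(-20 + d(6, -2)) + 37*50 = (23 + ((-2 + 8) - 5))/(-20 + 6*(-2)) + 37*50 = (23 + (6 - 5))/(-20 - 12) + 1850 = (23 + 1)/(-32) + 1850 = 24*(-1/32) + 1850 = -¾ + 1850 = 7397/4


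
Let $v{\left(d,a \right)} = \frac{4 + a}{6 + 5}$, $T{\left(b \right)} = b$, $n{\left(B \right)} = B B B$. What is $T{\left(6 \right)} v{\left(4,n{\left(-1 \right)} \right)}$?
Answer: $\frac{18}{11} \approx 1.6364$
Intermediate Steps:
$n{\left(B \right)} = B^{3}$ ($n{\left(B \right)} = B^{2} B = B^{3}$)
$v{\left(d,a \right)} = \frac{4}{11} + \frac{a}{11}$ ($v{\left(d,a \right)} = \frac{4 + a}{11} = \left(4 + a\right) \frac{1}{11} = \frac{4}{11} + \frac{a}{11}$)
$T{\left(6 \right)} v{\left(4,n{\left(-1 \right)} \right)} = 6 \left(\frac{4}{11} + \frac{\left(-1\right)^{3}}{11}\right) = 6 \left(\frac{4}{11} + \frac{1}{11} \left(-1\right)\right) = 6 \left(\frac{4}{11} - \frac{1}{11}\right) = 6 \cdot \frac{3}{11} = \frac{18}{11}$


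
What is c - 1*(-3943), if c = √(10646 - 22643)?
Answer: 3943 + 3*I*√1333 ≈ 3943.0 + 109.53*I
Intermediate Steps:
c = 3*I*√1333 (c = √(-11997) = 3*I*√1333 ≈ 109.53*I)
c - 1*(-3943) = 3*I*√1333 - 1*(-3943) = 3*I*√1333 + 3943 = 3943 + 3*I*√1333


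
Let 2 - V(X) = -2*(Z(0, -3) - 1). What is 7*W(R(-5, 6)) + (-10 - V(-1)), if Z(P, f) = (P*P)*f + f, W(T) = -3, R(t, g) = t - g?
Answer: -25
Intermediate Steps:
Z(P, f) = f + f*P**2 (Z(P, f) = P**2*f + f = f*P**2 + f = f + f*P**2)
V(X) = -6 (V(X) = 2 - (-2)*(-3*(1 + 0**2) - 1) = 2 - (-2)*(-3*(1 + 0) - 1) = 2 - (-2)*(-3*1 - 1) = 2 - (-2)*(-3 - 1) = 2 - (-2)*(-4) = 2 - 1*8 = 2 - 8 = -6)
7*W(R(-5, 6)) + (-10 - V(-1)) = 7*(-3) + (-10 - 1*(-6)) = -21 + (-10 + 6) = -21 - 4 = -25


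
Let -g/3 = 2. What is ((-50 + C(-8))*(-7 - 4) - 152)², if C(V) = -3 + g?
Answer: 247009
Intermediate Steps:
g = -6 (g = -3*2 = -6)
C(V) = -9 (C(V) = -3 - 6 = -9)
((-50 + C(-8))*(-7 - 4) - 152)² = ((-50 - 9)*(-7 - 4) - 152)² = (-59*(-11) - 152)² = (649 - 152)² = 497² = 247009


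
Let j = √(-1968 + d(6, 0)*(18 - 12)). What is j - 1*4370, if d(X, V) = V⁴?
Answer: -4370 + 4*I*√123 ≈ -4370.0 + 44.362*I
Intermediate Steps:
j = 4*I*√123 (j = √(-1968 + 0⁴*(18 - 12)) = √(-1968 + 0*6) = √(-1968 + 0) = √(-1968) = 4*I*√123 ≈ 44.362*I)
j - 1*4370 = 4*I*√123 - 1*4370 = 4*I*√123 - 4370 = -4370 + 4*I*√123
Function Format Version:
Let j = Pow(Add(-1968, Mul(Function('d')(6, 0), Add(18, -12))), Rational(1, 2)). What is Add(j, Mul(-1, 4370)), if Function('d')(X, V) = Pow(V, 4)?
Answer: Add(-4370, Mul(4, I, Pow(123, Rational(1, 2)))) ≈ Add(-4370.0, Mul(44.362, I))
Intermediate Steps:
j = Mul(4, I, Pow(123, Rational(1, 2))) (j = Pow(Add(-1968, Mul(Pow(0, 4), Add(18, -12))), Rational(1, 2)) = Pow(Add(-1968, Mul(0, 6)), Rational(1, 2)) = Pow(Add(-1968, 0), Rational(1, 2)) = Pow(-1968, Rational(1, 2)) = Mul(4, I, Pow(123, Rational(1, 2))) ≈ Mul(44.362, I))
Add(j, Mul(-1, 4370)) = Add(Mul(4, I, Pow(123, Rational(1, 2))), Mul(-1, 4370)) = Add(Mul(4, I, Pow(123, Rational(1, 2))), -4370) = Add(-4370, Mul(4, I, Pow(123, Rational(1, 2))))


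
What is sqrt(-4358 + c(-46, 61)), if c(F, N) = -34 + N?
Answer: I*sqrt(4331) ≈ 65.81*I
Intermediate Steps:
sqrt(-4358 + c(-46, 61)) = sqrt(-4358 + (-34 + 61)) = sqrt(-4358 + 27) = sqrt(-4331) = I*sqrt(4331)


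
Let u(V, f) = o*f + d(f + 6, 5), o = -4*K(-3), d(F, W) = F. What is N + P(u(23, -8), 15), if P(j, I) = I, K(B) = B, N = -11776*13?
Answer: -153073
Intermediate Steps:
N = -153088
o = 12 (o = -4*(-3) = 12)
u(V, f) = 6 + 13*f (u(V, f) = 12*f + (f + 6) = 12*f + (6 + f) = 6 + 13*f)
N + P(u(23, -8), 15) = -153088 + 15 = -153073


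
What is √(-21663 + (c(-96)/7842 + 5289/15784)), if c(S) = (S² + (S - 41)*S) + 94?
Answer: I*√20740646610252900294/30944532 ≈ 147.17*I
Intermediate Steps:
c(S) = 94 + S² + S*(-41 + S) (c(S) = (S² + (-41 + S)*S) + 94 = (S² + S*(-41 + S)) + 94 = 94 + S² + S*(-41 + S))
√(-21663 + (c(-96)/7842 + 5289/15784)) = √(-21663 + ((94 - 41*(-96) + 2*(-96)²)/7842 + 5289/15784)) = √(-21663 + ((94 + 3936 + 2*9216)*(1/7842) + 5289*(1/15784))) = √(-21663 + ((94 + 3936 + 18432)*(1/7842) + 5289/15784)) = √(-21663 + (22462*(1/7842) + 5289/15784)) = √(-21663 + (11231/3921 + 5289/15784)) = √(-21663 + 198008273/61889064) = √(-1340504785159/61889064) = I*√20740646610252900294/30944532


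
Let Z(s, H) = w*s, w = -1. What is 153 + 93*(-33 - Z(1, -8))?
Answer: -2823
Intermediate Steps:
Z(s, H) = -s
153 + 93*(-33 - Z(1, -8)) = 153 + 93*(-33 - (-1)) = 153 + 93*(-33 - 1*(-1)) = 153 + 93*(-33 + 1) = 153 + 93*(-32) = 153 - 2976 = -2823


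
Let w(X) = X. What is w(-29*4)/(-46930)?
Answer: 58/23465 ≈ 0.0024718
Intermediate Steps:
w(-29*4)/(-46930) = -29*4/(-46930) = -116*(-1/46930) = 58/23465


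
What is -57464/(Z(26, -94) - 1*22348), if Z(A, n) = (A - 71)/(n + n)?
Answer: 10803232/4201379 ≈ 2.5714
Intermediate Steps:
Z(A, n) = (-71 + A)/(2*n) (Z(A, n) = (-71 + A)/((2*n)) = (-71 + A)*(1/(2*n)) = (-71 + A)/(2*n))
-57464/(Z(26, -94) - 1*22348) = -57464/((½)*(-71 + 26)/(-94) - 1*22348) = -57464/((½)*(-1/94)*(-45) - 22348) = -57464/(45/188 - 22348) = -57464/(-4201379/188) = -57464*(-188/4201379) = 10803232/4201379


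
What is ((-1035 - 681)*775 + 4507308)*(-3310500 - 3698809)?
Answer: -22271434491072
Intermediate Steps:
((-1035 - 681)*775 + 4507308)*(-3310500 - 3698809) = (-1716*775 + 4507308)*(-7009309) = (-1329900 + 4507308)*(-7009309) = 3177408*(-7009309) = -22271434491072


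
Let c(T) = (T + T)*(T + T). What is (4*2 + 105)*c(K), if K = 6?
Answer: 16272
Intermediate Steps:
c(T) = 4*T**2 (c(T) = (2*T)*(2*T) = 4*T**2)
(4*2 + 105)*c(K) = (4*2 + 105)*(4*6**2) = (8 + 105)*(4*36) = 113*144 = 16272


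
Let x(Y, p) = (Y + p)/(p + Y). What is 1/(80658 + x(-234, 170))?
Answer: 1/80659 ≈ 1.2398e-5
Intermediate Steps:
x(Y, p) = 1 (x(Y, p) = (Y + p)/(Y + p) = 1)
1/(80658 + x(-234, 170)) = 1/(80658 + 1) = 1/80659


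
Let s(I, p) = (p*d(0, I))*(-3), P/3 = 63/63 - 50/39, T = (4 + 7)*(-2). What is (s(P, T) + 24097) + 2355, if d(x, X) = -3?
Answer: 26254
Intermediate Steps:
T = -22 (T = 11*(-2) = -22)
P = -11/13 (P = 3*(63/63 - 50/39) = 3*(63*(1/63) - 50*1/39) = 3*(1 - 50/39) = 3*(-11/39) = -11/13 ≈ -0.84615)
s(I, p) = 9*p (s(I, p) = (p*(-3))*(-3) = -3*p*(-3) = 9*p)
(s(P, T) + 24097) + 2355 = (9*(-22) + 24097) + 2355 = (-198 + 24097) + 2355 = 23899 + 2355 = 26254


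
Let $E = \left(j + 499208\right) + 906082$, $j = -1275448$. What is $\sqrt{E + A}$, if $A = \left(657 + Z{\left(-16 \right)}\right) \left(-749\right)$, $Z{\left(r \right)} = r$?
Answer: $i \sqrt{350267} \approx 591.83 i$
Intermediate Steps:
$E = 129842$ ($E = \left(-1275448 + 499208\right) + 906082 = -776240 + 906082 = 129842$)
$A = -480109$ ($A = \left(657 - 16\right) \left(-749\right) = 641 \left(-749\right) = -480109$)
$\sqrt{E + A} = \sqrt{129842 - 480109} = \sqrt{-350267} = i \sqrt{350267}$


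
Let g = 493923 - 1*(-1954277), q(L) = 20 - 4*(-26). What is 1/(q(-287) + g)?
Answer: 1/2448324 ≈ 4.0844e-7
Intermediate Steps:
q(L) = 124 (q(L) = 20 + 104 = 124)
g = 2448200 (g = 493923 + 1954277 = 2448200)
1/(q(-287) + g) = 1/(124 + 2448200) = 1/2448324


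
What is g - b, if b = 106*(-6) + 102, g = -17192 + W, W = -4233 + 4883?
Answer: -16008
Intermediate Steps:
W = 650
g = -16542 (g = -17192 + 650 = -16542)
b = -534 (b = -636 + 102 = -534)
g - b = -16542 - 1*(-534) = -16542 + 534 = -16008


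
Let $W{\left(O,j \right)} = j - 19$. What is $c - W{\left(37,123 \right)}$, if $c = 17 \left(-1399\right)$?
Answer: $-23887$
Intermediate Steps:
$W{\left(O,j \right)} = -19 + j$
$c = -23783$
$c - W{\left(37,123 \right)} = -23783 - \left(-19 + 123\right) = -23783 - 104 = -23887$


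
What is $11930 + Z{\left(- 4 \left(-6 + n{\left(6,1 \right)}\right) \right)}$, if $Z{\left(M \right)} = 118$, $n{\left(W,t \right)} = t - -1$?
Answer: $12048$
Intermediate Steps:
$n{\left(W,t \right)} = 1 + t$ ($n{\left(W,t \right)} = t + 1 = 1 + t$)
$11930 + Z{\left(- 4 \left(-6 + n{\left(6,1 \right)}\right) \right)} = 11930 + 118 = 12048$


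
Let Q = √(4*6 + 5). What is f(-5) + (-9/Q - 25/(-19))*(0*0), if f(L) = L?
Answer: -5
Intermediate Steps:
Q = √29 (Q = √(24 + 5) = √29 ≈ 5.3852)
f(-5) + (-9/Q - 25/(-19))*(0*0) = -5 + (-9*√29/29 - 25/(-19))*(0*0) = -5 + (-9*√29/29 - 25*(-1/19))*0 = -5 + (-9*√29/29 + 25/19)*0 = -5 + (25/19 - 9*√29/29)*0 = -5 + 0 = -5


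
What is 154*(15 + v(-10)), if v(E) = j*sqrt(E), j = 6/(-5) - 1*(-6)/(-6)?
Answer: 2310 - 1694*I*sqrt(10)/5 ≈ 2310.0 - 1071.4*I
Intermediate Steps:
j = -11/5 (j = 6*(-1/5) + 6*(-1/6) = -6/5 - 1 = -11/5 ≈ -2.2000)
v(E) = -11*sqrt(E)/5
154*(15 + v(-10)) = 154*(15 - 11*I*sqrt(10)/5) = 2310 - 1694*I*sqrt(10)/5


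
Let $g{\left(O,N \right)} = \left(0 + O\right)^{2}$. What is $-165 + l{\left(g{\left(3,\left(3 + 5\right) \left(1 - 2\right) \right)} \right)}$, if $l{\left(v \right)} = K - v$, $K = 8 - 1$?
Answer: $-167$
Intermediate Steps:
$K = 7$
$g{\left(O,N \right)} = O^{2}$
$l{\left(v \right)} = 7 - v$
$-165 + l{\left(g{\left(3,\left(3 + 5\right) \left(1 - 2\right) \right)} \right)} = -165 + \left(7 - 3^{2}\right) = -165 + \left(7 - 9\right) = -165 - 2 = -167$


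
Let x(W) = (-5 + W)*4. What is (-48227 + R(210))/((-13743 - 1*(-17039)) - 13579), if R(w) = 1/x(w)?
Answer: 39546139/8432060 ≈ 4.6900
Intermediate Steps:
x(W) = -20 + 4*W
R(w) = 1/(-20 + 4*w)
(-48227 + R(210))/((-13743 - 1*(-17039)) - 13579) = (-48227 + 1/(4*(-5 + 210)))/((-13743 - 1*(-17039)) - 13579) = (-48227 + (1/4)/205)/((-13743 + 17039) - 13579) = (-48227 + (1/4)*(1/205))/(3296 - 13579) = (-48227 + 1/820)/(-10283) = -39546139/820*(-1/10283) = 39546139/8432060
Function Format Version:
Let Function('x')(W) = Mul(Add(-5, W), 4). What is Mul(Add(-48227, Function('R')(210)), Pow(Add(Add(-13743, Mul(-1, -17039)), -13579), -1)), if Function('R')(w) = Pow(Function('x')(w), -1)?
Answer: Rational(39546139, 8432060) ≈ 4.6900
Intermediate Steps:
Function('x')(W) = Add(-20, Mul(4, W))
Function('R')(w) = Pow(Add(-20, Mul(4, w)), -1)
Mul(Add(-48227, Function('R')(210)), Pow(Add(Add(-13743, Mul(-1, -17039)), -13579), -1)) = Mul(Add(-48227, Mul(Rational(1, 4), Pow(Add(-5, 210), -1))), Pow(Add(Add(-13743, Mul(-1, -17039)), -13579), -1)) = Mul(Add(-48227, Mul(Rational(1, 4), Pow(205, -1))), Pow(Add(Add(-13743, 17039), -13579), -1)) = Mul(Add(-48227, Mul(Rational(1, 4), Rational(1, 205))), Pow(Add(3296, -13579), -1)) = Mul(Add(-48227, Rational(1, 820)), Pow(-10283, -1)) = Mul(Rational(-39546139, 820), Rational(-1, 10283)) = Rational(39546139, 8432060)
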